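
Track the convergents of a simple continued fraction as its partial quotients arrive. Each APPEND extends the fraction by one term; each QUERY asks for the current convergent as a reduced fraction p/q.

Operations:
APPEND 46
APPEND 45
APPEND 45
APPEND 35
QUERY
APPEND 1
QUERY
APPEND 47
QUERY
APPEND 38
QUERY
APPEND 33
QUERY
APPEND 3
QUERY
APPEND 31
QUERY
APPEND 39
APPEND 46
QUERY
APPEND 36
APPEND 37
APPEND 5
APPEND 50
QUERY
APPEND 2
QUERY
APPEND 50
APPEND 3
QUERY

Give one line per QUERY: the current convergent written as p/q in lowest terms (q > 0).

APPEND 46: p_0 = 46·1 + 0 = 46, q_0 = 46·0 + 1 = 1 → 46/1
APPEND 45: p_1 = 45·46 + 1 = 2071, q_1 = 45·1 + 0 = 45 → 2071/45
APPEND 45: p_2 = 45·2071 + 46 = 93241, q_2 = 45·45 + 1 = 2026 → 93241/2026
APPEND 35: p_3 = 35·93241 + 2071 = 3265506, q_3 = 35·2026 + 45 = 70955 → 3265506/70955
APPEND 1: p_4 = 1·3265506 + 93241 = 3358747, q_4 = 1·70955 + 2026 = 72981 → 3358747/72981
APPEND 47: p_5 = 47·3358747 + 3265506 = 161126615, q_5 = 47·72981 + 70955 = 3501062 → 161126615/3501062
APPEND 38: p_6 = 38·161126615 + 3358747 = 6126170117, q_6 = 38·3501062 + 72981 = 133113337 → 6126170117/133113337
APPEND 33: p_7 = 33·6126170117 + 161126615 = 202324740476, q_7 = 33·133113337 + 3501062 = 4396241183 → 202324740476/4396241183
APPEND 3: p_8 = 3·202324740476 + 6126170117 = 613100391545, q_8 = 3·4396241183 + 133113337 = 13321836886 → 613100391545/13321836886
APPEND 31: p_9 = 31·613100391545 + 202324740476 = 19208436878371, q_9 = 31·13321836886 + 4396241183 = 417373184649 → 19208436878371/417373184649
APPEND 39: p_10 = 39·19208436878371 + 613100391545 = 749742138648014, q_10 = 39·417373184649 + 13321836886 = 16290876038197 → 749742138648014/16290876038197
APPEND 46: p_11 = 46·749742138648014 + 19208436878371 = 34507346814687015, q_11 = 46·16290876038197 + 417373184649 = 749797670941711 → 34507346814687015/749797670941711
APPEND 36: p_12 = 36·34507346814687015 + 749742138648014 = 1243014227467380554, q_12 = 36·749797670941711 + 16290876038197 = 27009007029939793 → 1243014227467380554/27009007029939793
APPEND 37: p_13 = 37·1243014227467380554 + 34507346814687015 = 46026033763107767513, q_13 = 37·27009007029939793 + 749797670941711 = 1000083057778714052 → 46026033763107767513/1000083057778714052
APPEND 5: p_14 = 5·46026033763107767513 + 1243014227467380554 = 231373183043006218119, q_14 = 5·1000083057778714052 + 27009007029939793 = 5027424295923510053 → 231373183043006218119/5027424295923510053
APPEND 50: p_15 = 50·231373183043006218119 + 46026033763107767513 = 11614685185913418673463, q_15 = 50·5027424295923510053 + 1000083057778714052 = 252371297853954216702 → 11614685185913418673463/252371297853954216702
APPEND 2: p_16 = 2·11614685185913418673463 + 231373183043006218119 = 23460743554869843565045, q_16 = 2·252371297853954216702 + 5027424295923510053 = 509770020003831943457 → 23460743554869843565045/509770020003831943457
APPEND 50: p_17 = 50·23460743554869843565045 + 11614685185913418673463 = 1184651862929405596925713, q_17 = 50·509770020003831943457 + 252371297853954216702 = 25740872298045551389552 → 1184651862929405596925713/25740872298045551389552
APPEND 3: p_18 = 3·1184651862929405596925713 + 23460743554869843565045 = 3577416332343086634342184, q_18 = 3·25740872298045551389552 + 509770020003831943457 = 77732386914140486112113 → 3577416332343086634342184/77732386914140486112113

3265506/70955
3358747/72981
161126615/3501062
6126170117/133113337
202324740476/4396241183
613100391545/13321836886
19208436878371/417373184649
34507346814687015/749797670941711
11614685185913418673463/252371297853954216702
23460743554869843565045/509770020003831943457
3577416332343086634342184/77732386914140486112113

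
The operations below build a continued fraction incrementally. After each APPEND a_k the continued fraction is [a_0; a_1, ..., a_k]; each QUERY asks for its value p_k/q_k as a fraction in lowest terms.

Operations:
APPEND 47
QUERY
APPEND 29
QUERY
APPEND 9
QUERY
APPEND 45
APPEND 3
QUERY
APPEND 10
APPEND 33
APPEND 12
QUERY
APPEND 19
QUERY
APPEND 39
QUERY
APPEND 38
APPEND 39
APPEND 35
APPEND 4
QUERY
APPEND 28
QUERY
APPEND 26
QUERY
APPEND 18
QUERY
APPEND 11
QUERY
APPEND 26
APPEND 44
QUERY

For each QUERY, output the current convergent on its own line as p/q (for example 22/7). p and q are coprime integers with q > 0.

APPEND 47: p_0 = 47·1 + 0 = 47, q_0 = 47·0 + 1 = 1 → 47/1
APPEND 29: p_1 = 29·47 + 1 = 1364, q_1 = 29·1 + 0 = 29 → 1364/29
APPEND 9: p_2 = 9·1364 + 47 = 12323, q_2 = 9·29 + 1 = 262 → 12323/262
APPEND 45: p_3 = 45·12323 + 1364 = 555899, q_3 = 45·262 + 29 = 11819 → 555899/11819
APPEND 3: p_4 = 3·555899 + 12323 = 1680020, q_4 = 3·11819 + 262 = 35719 → 1680020/35719
APPEND 10: p_5 = 10·1680020 + 555899 = 17356099, q_5 = 10·35719 + 11819 = 369009 → 17356099/369009
APPEND 33: p_6 = 33·17356099 + 1680020 = 574431287, q_6 = 33·369009 + 35719 = 12213016 → 574431287/12213016
APPEND 12: p_7 = 12·574431287 + 17356099 = 6910531543, q_7 = 12·12213016 + 369009 = 146925201 → 6910531543/146925201
APPEND 19: p_8 = 19·6910531543 + 574431287 = 131874530604, q_8 = 19·146925201 + 12213016 = 2803791835 → 131874530604/2803791835
APPEND 39: p_9 = 39·131874530604 + 6910531543 = 5150017225099, q_9 = 39·2803791835 + 146925201 = 109494806766 → 5150017225099/109494806766
APPEND 38: p_10 = 38·5150017225099 + 131874530604 = 195832529084366, q_10 = 38·109494806766 + 2803791835 = 4163606448943 → 195832529084366/4163606448943
APPEND 39: p_11 = 39·195832529084366 + 5150017225099 = 7642618651515373, q_11 = 39·4163606448943 + 109494806766 = 162490146315543 → 7642618651515373/162490146315543
APPEND 35: p_12 = 35·7642618651515373 + 195832529084366 = 267687485332122421, q_12 = 35·162490146315543 + 4163606448943 = 5691318727492948 → 267687485332122421/5691318727492948
APPEND 4: p_13 = 4·267687485332122421 + 7642618651515373 = 1078392559980005057, q_13 = 4·5691318727492948 + 162490146315543 = 22927765056287335 → 1078392559980005057/22927765056287335
APPEND 28: p_14 = 28·1078392559980005057 + 267687485332122421 = 30462679164772264017, q_14 = 28·22927765056287335 + 5691318727492948 = 647668740303538328 → 30462679164772264017/647668740303538328
APPEND 26: p_15 = 26·30462679164772264017 + 1078392559980005057 = 793108050844058869499, q_15 = 26·647668740303538328 + 22927765056287335 = 16862315012948283863 → 793108050844058869499/16862315012948283863
APPEND 18: p_16 = 18·793108050844058869499 + 30462679164772264017 = 14306407594357831914999, q_16 = 18·16862315012948283863 + 647668740303538328 = 304169338973372647862 → 14306407594357831914999/304169338973372647862
APPEND 11: p_17 = 11·14306407594357831914999 + 793108050844058869499 = 158163591588780209934488, q_17 = 11·304169338973372647862 + 16862315012948283863 = 3362725043720047410345 → 158163591588780209934488/3362725043720047410345
APPEND 26: p_18 = 26·158163591588780209934488 + 14306407594357831914999 = 4126559788902643290211687, q_18 = 26·3362725043720047410345 + 304169338973372647862 = 87735020475694605316832 → 4126559788902643290211687/87735020475694605316832
APPEND 44: p_19 = 44·4126559788902643290211687 + 158163591588780209934488 = 181726794303305084979248716, q_19 = 44·87735020475694605316832 + 3362725043720047410345 = 3863703625974282681350953 → 181726794303305084979248716/3863703625974282681350953

47/1
1364/29
12323/262
1680020/35719
6910531543/146925201
131874530604/2803791835
5150017225099/109494806766
1078392559980005057/22927765056287335
30462679164772264017/647668740303538328
793108050844058869499/16862315012948283863
14306407594357831914999/304169338973372647862
158163591588780209934488/3362725043720047410345
181726794303305084979248716/3863703625974282681350953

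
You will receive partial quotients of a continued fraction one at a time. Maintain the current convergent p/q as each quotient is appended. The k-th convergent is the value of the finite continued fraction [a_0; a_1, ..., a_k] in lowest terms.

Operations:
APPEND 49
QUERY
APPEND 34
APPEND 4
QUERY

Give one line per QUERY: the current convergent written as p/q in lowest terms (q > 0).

APPEND 49: p_0 = 49·1 + 0 = 49, q_0 = 49·0 + 1 = 1 → 49/1
APPEND 34: p_1 = 34·49 + 1 = 1667, q_1 = 34·1 + 0 = 34 → 1667/34
APPEND 4: p_2 = 4·1667 + 49 = 6717, q_2 = 4·34 + 1 = 137 → 6717/137

49/1
6717/137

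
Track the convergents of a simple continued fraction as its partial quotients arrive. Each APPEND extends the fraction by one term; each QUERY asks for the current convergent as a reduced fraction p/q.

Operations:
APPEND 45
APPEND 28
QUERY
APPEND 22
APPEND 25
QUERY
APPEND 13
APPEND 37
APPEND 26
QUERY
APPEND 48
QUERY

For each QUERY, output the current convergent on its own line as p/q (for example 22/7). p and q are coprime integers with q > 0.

1261/28
695936/15453
8757276001/194452056
420685717319/9341169863

APPEND 45: p_0 = 45·1 + 0 = 45, q_0 = 45·0 + 1 = 1 → 45/1
APPEND 28: p_1 = 28·45 + 1 = 1261, q_1 = 28·1 + 0 = 28 → 1261/28
APPEND 22: p_2 = 22·1261 + 45 = 27787, q_2 = 22·28 + 1 = 617 → 27787/617
APPEND 25: p_3 = 25·27787 + 1261 = 695936, q_3 = 25·617 + 28 = 15453 → 695936/15453
APPEND 13: p_4 = 13·695936 + 27787 = 9074955, q_4 = 13·15453 + 617 = 201506 → 9074955/201506
APPEND 37: p_5 = 37·9074955 + 695936 = 336469271, q_5 = 37·201506 + 15453 = 7471175 → 336469271/7471175
APPEND 26: p_6 = 26·336469271 + 9074955 = 8757276001, q_6 = 26·7471175 + 201506 = 194452056 → 8757276001/194452056
APPEND 48: p_7 = 48·8757276001 + 336469271 = 420685717319, q_7 = 48·194452056 + 7471175 = 9341169863 → 420685717319/9341169863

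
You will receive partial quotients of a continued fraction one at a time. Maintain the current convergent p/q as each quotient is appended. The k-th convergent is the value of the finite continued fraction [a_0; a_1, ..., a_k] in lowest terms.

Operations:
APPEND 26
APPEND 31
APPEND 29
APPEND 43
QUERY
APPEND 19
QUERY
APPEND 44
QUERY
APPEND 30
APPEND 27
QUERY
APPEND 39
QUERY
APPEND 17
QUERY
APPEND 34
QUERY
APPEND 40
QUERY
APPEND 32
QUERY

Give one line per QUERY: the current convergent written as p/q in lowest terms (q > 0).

1008254/38731
19180255/736789
844939474/32457447
685763780299/26342882820
26770154796136/1028346890179
455778395314611/17508240015863
15523235595492910/596308507429521
621385202215031011/23869848537196703
19899849706476485262/764431461697724017

APPEND 26: p_0 = 26·1 + 0 = 26, q_0 = 26·0 + 1 = 1 → 26/1
APPEND 31: p_1 = 31·26 + 1 = 807, q_1 = 31·1 + 0 = 31 → 807/31
APPEND 29: p_2 = 29·807 + 26 = 23429, q_2 = 29·31 + 1 = 900 → 23429/900
APPEND 43: p_3 = 43·23429 + 807 = 1008254, q_3 = 43·900 + 31 = 38731 → 1008254/38731
APPEND 19: p_4 = 19·1008254 + 23429 = 19180255, q_4 = 19·38731 + 900 = 736789 → 19180255/736789
APPEND 44: p_5 = 44·19180255 + 1008254 = 844939474, q_5 = 44·736789 + 38731 = 32457447 → 844939474/32457447
APPEND 30: p_6 = 30·844939474 + 19180255 = 25367364475, q_6 = 30·32457447 + 736789 = 974460199 → 25367364475/974460199
APPEND 27: p_7 = 27·25367364475 + 844939474 = 685763780299, q_7 = 27·974460199 + 32457447 = 26342882820 → 685763780299/26342882820
APPEND 39: p_8 = 39·685763780299 + 25367364475 = 26770154796136, q_8 = 39·26342882820 + 974460199 = 1028346890179 → 26770154796136/1028346890179
APPEND 17: p_9 = 17·26770154796136 + 685763780299 = 455778395314611, q_9 = 17·1028346890179 + 26342882820 = 17508240015863 → 455778395314611/17508240015863
APPEND 34: p_10 = 34·455778395314611 + 26770154796136 = 15523235595492910, q_10 = 34·17508240015863 + 1028346890179 = 596308507429521 → 15523235595492910/596308507429521
APPEND 40: p_11 = 40·15523235595492910 + 455778395314611 = 621385202215031011, q_11 = 40·596308507429521 + 17508240015863 = 23869848537196703 → 621385202215031011/23869848537196703
APPEND 32: p_12 = 32·621385202215031011 + 15523235595492910 = 19899849706476485262, q_12 = 32·23869848537196703 + 596308507429521 = 764431461697724017 → 19899849706476485262/764431461697724017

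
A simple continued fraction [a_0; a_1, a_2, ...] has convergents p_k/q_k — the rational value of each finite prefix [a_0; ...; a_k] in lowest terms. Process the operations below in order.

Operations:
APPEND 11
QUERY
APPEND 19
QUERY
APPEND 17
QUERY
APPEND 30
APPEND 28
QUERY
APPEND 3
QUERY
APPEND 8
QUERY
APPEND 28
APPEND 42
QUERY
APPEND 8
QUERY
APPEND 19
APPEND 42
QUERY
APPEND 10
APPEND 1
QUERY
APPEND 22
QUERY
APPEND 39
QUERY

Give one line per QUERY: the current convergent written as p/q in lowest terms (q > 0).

APPEND 11: p_0 = 11·1 + 0 = 11, q_0 = 11·0 + 1 = 1 → 11/1
APPEND 19: p_1 = 19·11 + 1 = 210, q_1 = 19·1 + 0 = 19 → 210/19
APPEND 17: p_2 = 17·210 + 11 = 3581, q_2 = 17·19 + 1 = 324 → 3581/324
APPEND 30: p_3 = 30·3581 + 210 = 107640, q_3 = 30·324 + 19 = 9739 → 107640/9739
APPEND 28: p_4 = 28·107640 + 3581 = 3017501, q_4 = 28·9739 + 324 = 273016 → 3017501/273016
APPEND 3: p_5 = 3·3017501 + 107640 = 9160143, q_5 = 3·273016 + 9739 = 828787 → 9160143/828787
APPEND 8: p_6 = 8·9160143 + 3017501 = 76298645, q_6 = 8·828787 + 273016 = 6903312 → 76298645/6903312
APPEND 28: p_7 = 28·76298645 + 9160143 = 2145522203, q_7 = 28·6903312 + 828787 = 194121523 → 2145522203/194121523
APPEND 42: p_8 = 42·2145522203 + 76298645 = 90188231171, q_8 = 42·194121523 + 6903312 = 8160007278 → 90188231171/8160007278
APPEND 8: p_9 = 8·90188231171 + 2145522203 = 723651371571, q_9 = 8·8160007278 + 194121523 = 65474179747 → 723651371571/65474179747
APPEND 19: p_10 = 19·723651371571 + 90188231171 = 13839564291020, q_10 = 19·65474179747 + 8160007278 = 1252169422471 → 13839564291020/1252169422471
APPEND 42: p_11 = 42·13839564291020 + 723651371571 = 581985351594411, q_11 = 42·1252169422471 + 65474179747 = 52656589923529 → 581985351594411/52656589923529
APPEND 10: p_12 = 10·581985351594411 + 13839564291020 = 5833693080235130, q_12 = 10·52656589923529 + 1252169422471 = 527818068657761 → 5833693080235130/527818068657761
APPEND 1: p_13 = 1·5833693080235130 + 581985351594411 = 6415678431829541, q_13 = 1·527818068657761 + 52656589923529 = 580474658581290 → 6415678431829541/580474658581290
APPEND 22: p_14 = 22·6415678431829541 + 5833693080235130 = 146978618580485032, q_14 = 22·580474658581290 + 527818068657761 = 13298260557446141 → 146978618580485032/13298260557446141
APPEND 39: p_15 = 39·146978618580485032 + 6415678431829541 = 5738581803070745789, q_15 = 39·13298260557446141 + 580474658581290 = 519212636398980789 → 5738581803070745789/519212636398980789

11/1
210/19
3581/324
3017501/273016
9160143/828787
76298645/6903312
90188231171/8160007278
723651371571/65474179747
581985351594411/52656589923529
6415678431829541/580474658581290
146978618580485032/13298260557446141
5738581803070745789/519212636398980789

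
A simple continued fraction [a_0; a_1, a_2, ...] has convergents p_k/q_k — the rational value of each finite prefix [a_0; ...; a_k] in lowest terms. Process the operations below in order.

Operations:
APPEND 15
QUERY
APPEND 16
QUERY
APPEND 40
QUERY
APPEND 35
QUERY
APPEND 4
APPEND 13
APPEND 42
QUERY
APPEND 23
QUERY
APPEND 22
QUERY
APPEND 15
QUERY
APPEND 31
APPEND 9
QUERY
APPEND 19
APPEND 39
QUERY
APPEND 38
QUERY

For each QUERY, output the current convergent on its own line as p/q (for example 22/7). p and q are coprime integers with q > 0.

15/1
241/16
9655/641
338166/22451
759391465/50416357
17484052008/1160774447
385408535641/25587454191
5798612086623/384972587312
1627080061075209/108022611535079
1214318958263422284/80619207527802275
46175215077553696717/3065594275413313814

APPEND 15: p_0 = 15·1 + 0 = 15, q_0 = 15·0 + 1 = 1 → 15/1
APPEND 16: p_1 = 16·15 + 1 = 241, q_1 = 16·1 + 0 = 16 → 241/16
APPEND 40: p_2 = 40·241 + 15 = 9655, q_2 = 40·16 + 1 = 641 → 9655/641
APPEND 35: p_3 = 35·9655 + 241 = 338166, q_3 = 35·641 + 16 = 22451 → 338166/22451
APPEND 4: p_4 = 4·338166 + 9655 = 1362319, q_4 = 4·22451 + 641 = 90445 → 1362319/90445
APPEND 13: p_5 = 13·1362319 + 338166 = 18048313, q_5 = 13·90445 + 22451 = 1198236 → 18048313/1198236
APPEND 42: p_6 = 42·18048313 + 1362319 = 759391465, q_6 = 42·1198236 + 90445 = 50416357 → 759391465/50416357
APPEND 23: p_7 = 23·759391465 + 18048313 = 17484052008, q_7 = 23·50416357 + 1198236 = 1160774447 → 17484052008/1160774447
APPEND 22: p_8 = 22·17484052008 + 759391465 = 385408535641, q_8 = 22·1160774447 + 50416357 = 25587454191 → 385408535641/25587454191
APPEND 15: p_9 = 15·385408535641 + 17484052008 = 5798612086623, q_9 = 15·25587454191 + 1160774447 = 384972587312 → 5798612086623/384972587312
APPEND 31: p_10 = 31·5798612086623 + 385408535641 = 180142383220954, q_10 = 31·384972587312 + 25587454191 = 11959737660863 → 180142383220954/11959737660863
APPEND 9: p_11 = 9·180142383220954 + 5798612086623 = 1627080061075209, q_11 = 9·11959737660863 + 384972587312 = 108022611535079 → 1627080061075209/108022611535079
APPEND 19: p_12 = 19·1627080061075209 + 180142383220954 = 31094663543649925, q_12 = 19·108022611535079 + 11959737660863 = 2064389356827364 → 31094663543649925/2064389356827364
APPEND 39: p_13 = 39·31094663543649925 + 1627080061075209 = 1214318958263422284, q_13 = 39·2064389356827364 + 108022611535079 = 80619207527802275 → 1214318958263422284/80619207527802275
APPEND 38: p_14 = 38·1214318958263422284 + 31094663543649925 = 46175215077553696717, q_14 = 38·80619207527802275 + 2064389356827364 = 3065594275413313814 → 46175215077553696717/3065594275413313814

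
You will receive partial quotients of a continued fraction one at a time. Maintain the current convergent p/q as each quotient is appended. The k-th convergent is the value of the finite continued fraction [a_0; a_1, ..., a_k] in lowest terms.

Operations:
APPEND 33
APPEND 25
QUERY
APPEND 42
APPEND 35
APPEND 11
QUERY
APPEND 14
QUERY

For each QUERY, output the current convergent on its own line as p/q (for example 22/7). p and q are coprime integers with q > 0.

APPEND 33: p_0 = 33·1 + 0 = 33, q_0 = 33·0 + 1 = 1 → 33/1
APPEND 25: p_1 = 25·33 + 1 = 826, q_1 = 25·1 + 0 = 25 → 826/25
APPEND 42: p_2 = 42·826 + 33 = 34725, q_2 = 42·25 + 1 = 1051 → 34725/1051
APPEND 35: p_3 = 35·34725 + 826 = 1216201, q_3 = 35·1051 + 25 = 36810 → 1216201/36810
APPEND 11: p_4 = 11·1216201 + 34725 = 13412936, q_4 = 11·36810 + 1051 = 405961 → 13412936/405961
APPEND 14: p_5 = 14·13412936 + 1216201 = 188997305, q_5 = 14·405961 + 36810 = 5720264 → 188997305/5720264

826/25
13412936/405961
188997305/5720264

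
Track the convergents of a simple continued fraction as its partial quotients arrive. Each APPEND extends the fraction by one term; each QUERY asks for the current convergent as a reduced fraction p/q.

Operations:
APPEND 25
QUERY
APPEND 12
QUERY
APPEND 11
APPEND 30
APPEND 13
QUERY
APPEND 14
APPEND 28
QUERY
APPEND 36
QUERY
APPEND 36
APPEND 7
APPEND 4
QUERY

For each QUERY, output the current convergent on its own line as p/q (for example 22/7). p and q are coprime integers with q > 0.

APPEND 25: p_0 = 25·1 + 0 = 25, q_0 = 25·0 + 1 = 1 → 25/1
APPEND 12: p_1 = 12·25 + 1 = 301, q_1 = 12·1 + 0 = 12 → 301/12
APPEND 11: p_2 = 11·301 + 25 = 3336, q_2 = 11·12 + 1 = 133 → 3336/133
APPEND 30: p_3 = 30·3336 + 301 = 100381, q_3 = 30·133 + 12 = 4002 → 100381/4002
APPEND 13: p_4 = 13·100381 + 3336 = 1308289, q_4 = 13·4002 + 133 = 52159 → 1308289/52159
APPEND 14: p_5 = 14·1308289 + 100381 = 18416427, q_5 = 14·52159 + 4002 = 734228 → 18416427/734228
APPEND 28: p_6 = 28·18416427 + 1308289 = 516968245, q_6 = 28·734228 + 52159 = 20610543 → 516968245/20610543
APPEND 36: p_7 = 36·516968245 + 18416427 = 18629273247, q_7 = 36·20610543 + 734228 = 742713776 → 18629273247/742713776
APPEND 36: p_8 = 36·18629273247 + 516968245 = 671170805137, q_8 = 36·742713776 + 20610543 = 26758306479 → 671170805137/26758306479
APPEND 7: p_9 = 7·671170805137 + 18629273247 = 4716824909206, q_9 = 7·26758306479 + 742713776 = 188050859129 → 4716824909206/188050859129
APPEND 4: p_10 = 4·4716824909206 + 671170805137 = 19538470441961, q_10 = 4·188050859129 + 26758306479 = 778961742995 → 19538470441961/778961742995

25/1
301/12
1308289/52159
516968245/20610543
18629273247/742713776
19538470441961/778961742995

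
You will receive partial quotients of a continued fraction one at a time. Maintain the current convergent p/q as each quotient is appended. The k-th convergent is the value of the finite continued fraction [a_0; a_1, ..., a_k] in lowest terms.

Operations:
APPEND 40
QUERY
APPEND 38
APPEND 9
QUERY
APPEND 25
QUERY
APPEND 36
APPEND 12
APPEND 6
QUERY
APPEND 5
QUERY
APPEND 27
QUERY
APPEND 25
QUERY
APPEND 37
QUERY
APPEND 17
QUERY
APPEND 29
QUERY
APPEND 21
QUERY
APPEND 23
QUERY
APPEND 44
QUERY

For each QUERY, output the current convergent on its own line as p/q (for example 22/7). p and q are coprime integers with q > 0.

40/1
13729/343
344746/8613
909063181/22711681
4694755671/117291950
127667466298/3189594331
3196381413121/79857150225
118393779751775/2957904152656
2015890637193296/50364227745377
58579222258357359/1463520508768589
1232179558062697835/30784294911885746
28398709057700407564/709502303482140747
1250775378096880630651/31248885648126078614

APPEND 40: p_0 = 40·1 + 0 = 40, q_0 = 40·0 + 1 = 1 → 40/1
APPEND 38: p_1 = 38·40 + 1 = 1521, q_1 = 38·1 + 0 = 38 → 1521/38
APPEND 9: p_2 = 9·1521 + 40 = 13729, q_2 = 9·38 + 1 = 343 → 13729/343
APPEND 25: p_3 = 25·13729 + 1521 = 344746, q_3 = 25·343 + 38 = 8613 → 344746/8613
APPEND 36: p_4 = 36·344746 + 13729 = 12424585, q_4 = 36·8613 + 343 = 310411 → 12424585/310411
APPEND 12: p_5 = 12·12424585 + 344746 = 149439766, q_5 = 12·310411 + 8613 = 3733545 → 149439766/3733545
APPEND 6: p_6 = 6·149439766 + 12424585 = 909063181, q_6 = 6·3733545 + 310411 = 22711681 → 909063181/22711681
APPEND 5: p_7 = 5·909063181 + 149439766 = 4694755671, q_7 = 5·22711681 + 3733545 = 117291950 → 4694755671/117291950
APPEND 27: p_8 = 27·4694755671 + 909063181 = 127667466298, q_8 = 27·117291950 + 22711681 = 3189594331 → 127667466298/3189594331
APPEND 25: p_9 = 25·127667466298 + 4694755671 = 3196381413121, q_9 = 25·3189594331 + 117291950 = 79857150225 → 3196381413121/79857150225
APPEND 37: p_10 = 37·3196381413121 + 127667466298 = 118393779751775, q_10 = 37·79857150225 + 3189594331 = 2957904152656 → 118393779751775/2957904152656
APPEND 17: p_11 = 17·118393779751775 + 3196381413121 = 2015890637193296, q_11 = 17·2957904152656 + 79857150225 = 50364227745377 → 2015890637193296/50364227745377
APPEND 29: p_12 = 29·2015890637193296 + 118393779751775 = 58579222258357359, q_12 = 29·50364227745377 + 2957904152656 = 1463520508768589 → 58579222258357359/1463520508768589
APPEND 21: p_13 = 21·58579222258357359 + 2015890637193296 = 1232179558062697835, q_13 = 21·1463520508768589 + 50364227745377 = 30784294911885746 → 1232179558062697835/30784294911885746
APPEND 23: p_14 = 23·1232179558062697835 + 58579222258357359 = 28398709057700407564, q_14 = 23·30784294911885746 + 1463520508768589 = 709502303482140747 → 28398709057700407564/709502303482140747
APPEND 44: p_15 = 44·28398709057700407564 + 1232179558062697835 = 1250775378096880630651, q_15 = 44·709502303482140747 + 30784294911885746 = 31248885648126078614 → 1250775378096880630651/31248885648126078614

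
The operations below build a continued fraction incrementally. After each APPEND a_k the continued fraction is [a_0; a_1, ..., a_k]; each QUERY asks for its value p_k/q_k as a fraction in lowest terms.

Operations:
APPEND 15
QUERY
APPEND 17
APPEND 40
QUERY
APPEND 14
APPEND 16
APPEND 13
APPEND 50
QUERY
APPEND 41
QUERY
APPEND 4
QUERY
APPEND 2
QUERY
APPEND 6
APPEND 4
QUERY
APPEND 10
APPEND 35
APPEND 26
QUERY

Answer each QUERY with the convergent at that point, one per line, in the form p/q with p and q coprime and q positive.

APPEND 15: p_0 = 15·1 + 0 = 15, q_0 = 15·0 + 1 = 1 → 15/1
APPEND 17: p_1 = 17·15 + 1 = 256, q_1 = 17·1 + 0 = 17 → 256/17
APPEND 40: p_2 = 40·256 + 15 = 10255, q_2 = 40·17 + 1 = 681 → 10255/681
APPEND 14: p_3 = 14·10255 + 256 = 143826, q_3 = 14·681 + 17 = 9551 → 143826/9551
APPEND 16: p_4 = 16·143826 + 10255 = 2311471, q_4 = 16·9551 + 681 = 153497 → 2311471/153497
APPEND 13: p_5 = 13·2311471 + 143826 = 30192949, q_5 = 13·153497 + 9551 = 2005012 → 30192949/2005012
APPEND 50: p_6 = 50·30192949 + 2311471 = 1511958921, q_6 = 50·2005012 + 153497 = 100404097 → 1511958921/100404097
APPEND 41: p_7 = 41·1511958921 + 30192949 = 62020508710, q_7 = 41·100404097 + 2005012 = 4118572989 → 62020508710/4118572989
APPEND 4: p_8 = 4·62020508710 + 1511958921 = 249593993761, q_8 = 4·4118572989 + 100404097 = 16574696053 → 249593993761/16574696053
APPEND 2: p_9 = 2·249593993761 + 62020508710 = 561208496232, q_9 = 2·16574696053 + 4118572989 = 37267965095 → 561208496232/37267965095
APPEND 6: p_10 = 6·561208496232 + 249593993761 = 3616844971153, q_10 = 6·37267965095 + 16574696053 = 240182486623 → 3616844971153/240182486623
APPEND 4: p_11 = 4·3616844971153 + 561208496232 = 15028588380844, q_11 = 4·240182486623 + 37267965095 = 997997911587 → 15028588380844/997997911587
APPEND 10: p_12 = 10·15028588380844 + 3616844971153 = 153902728779593, q_12 = 10·997997911587 + 240182486623 = 10220161602493 → 153902728779593/10220161602493
APPEND 35: p_13 = 35·153902728779593 + 15028588380844 = 5401624095666599, q_13 = 35·10220161602493 + 997997911587 = 358703653998842 → 5401624095666599/358703653998842
APPEND 26: p_14 = 26·5401624095666599 + 153902728779593 = 140596129216111167, q_14 = 26·358703653998842 + 10220161602493 = 9336515165572385 → 140596129216111167/9336515165572385

15/1
10255/681
1511958921/100404097
62020508710/4118572989
249593993761/16574696053
561208496232/37267965095
15028588380844/997997911587
140596129216111167/9336515165572385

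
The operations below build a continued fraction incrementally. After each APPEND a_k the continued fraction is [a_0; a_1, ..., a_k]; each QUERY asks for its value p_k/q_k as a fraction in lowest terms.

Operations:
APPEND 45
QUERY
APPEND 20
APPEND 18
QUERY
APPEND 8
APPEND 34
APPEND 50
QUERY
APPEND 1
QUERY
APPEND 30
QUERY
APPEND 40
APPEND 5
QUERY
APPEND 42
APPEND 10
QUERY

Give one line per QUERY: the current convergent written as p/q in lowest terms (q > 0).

APPEND 45: p_0 = 45·1 + 0 = 45, q_0 = 45·0 + 1 = 1 → 45/1
APPEND 20: p_1 = 20·45 + 1 = 901, q_1 = 20·1 + 0 = 20 → 901/20
APPEND 18: p_2 = 18·901 + 45 = 16263, q_2 = 18·20 + 1 = 361 → 16263/361
APPEND 8: p_3 = 8·16263 + 901 = 131005, q_3 = 8·361 + 20 = 2908 → 131005/2908
APPEND 34: p_4 = 34·131005 + 16263 = 4470433, q_4 = 34·2908 + 361 = 99233 → 4470433/99233
APPEND 50: p_5 = 50·4470433 + 131005 = 223652655, q_5 = 50·99233 + 2908 = 4964558 → 223652655/4964558
APPEND 1: p_6 = 1·223652655 + 4470433 = 228123088, q_6 = 1·4964558 + 99233 = 5063791 → 228123088/5063791
APPEND 30: p_7 = 30·228123088 + 223652655 = 7067345295, q_7 = 30·5063791 + 4964558 = 156878288 → 7067345295/156878288
APPEND 40: p_8 = 40·7067345295 + 228123088 = 282921934888, q_8 = 40·156878288 + 5063791 = 6280195311 → 282921934888/6280195311
APPEND 5: p_9 = 5·282921934888 + 7067345295 = 1421677019735, q_9 = 5·6280195311 + 156878288 = 31557854843 → 1421677019735/31557854843
APPEND 42: p_10 = 42·1421677019735 + 282921934888 = 59993356763758, q_10 = 42·31557854843 + 6280195311 = 1331710098717 → 59993356763758/1331710098717
APPEND 10: p_11 = 10·59993356763758 + 1421677019735 = 601355244657315, q_11 = 10·1331710098717 + 31557854843 = 13348658842013 → 601355244657315/13348658842013

45/1
16263/361
223652655/4964558
228123088/5063791
7067345295/156878288
1421677019735/31557854843
601355244657315/13348658842013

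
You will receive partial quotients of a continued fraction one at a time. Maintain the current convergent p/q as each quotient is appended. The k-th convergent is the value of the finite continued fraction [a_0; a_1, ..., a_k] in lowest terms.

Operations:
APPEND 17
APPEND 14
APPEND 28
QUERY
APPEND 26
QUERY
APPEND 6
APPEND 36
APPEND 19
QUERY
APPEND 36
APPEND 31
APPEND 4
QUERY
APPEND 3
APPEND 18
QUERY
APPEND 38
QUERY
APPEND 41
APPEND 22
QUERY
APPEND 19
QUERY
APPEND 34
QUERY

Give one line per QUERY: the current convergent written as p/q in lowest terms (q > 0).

6709/393
174673/10232
725820482/42517133
3273863646553/191776478532
194677132396777/11403802641894
7408364546008094/433967390734381
6694036081958037976/392123437491267711
127490623180721450175/7468149379156838024
4341375224226487343926/254309202328823760527

APPEND 17: p_0 = 17·1 + 0 = 17, q_0 = 17·0 + 1 = 1 → 17/1
APPEND 14: p_1 = 14·17 + 1 = 239, q_1 = 14·1 + 0 = 14 → 239/14
APPEND 28: p_2 = 28·239 + 17 = 6709, q_2 = 28·14 + 1 = 393 → 6709/393
APPEND 26: p_3 = 26·6709 + 239 = 174673, q_3 = 26·393 + 14 = 10232 → 174673/10232
APPEND 6: p_4 = 6·174673 + 6709 = 1054747, q_4 = 6·10232 + 393 = 61785 → 1054747/61785
APPEND 36: p_5 = 36·1054747 + 174673 = 38145565, q_5 = 36·61785 + 10232 = 2234492 → 38145565/2234492
APPEND 19: p_6 = 19·38145565 + 1054747 = 725820482, q_6 = 19·2234492 + 61785 = 42517133 → 725820482/42517133
APPEND 36: p_7 = 36·725820482 + 38145565 = 26167682917, q_7 = 36·42517133 + 2234492 = 1532851280 → 26167682917/1532851280
APPEND 31: p_8 = 31·26167682917 + 725820482 = 811923990909, q_8 = 31·1532851280 + 42517133 = 47560906813 → 811923990909/47560906813
APPEND 4: p_9 = 4·811923990909 + 26167682917 = 3273863646553, q_9 = 4·47560906813 + 1532851280 = 191776478532 → 3273863646553/191776478532
APPEND 3: p_10 = 3·3273863646553 + 811923990909 = 10633514930568, q_10 = 3·191776478532 + 47560906813 = 622890342409 → 10633514930568/622890342409
APPEND 18: p_11 = 18·10633514930568 + 3273863646553 = 194677132396777, q_11 = 18·622890342409 + 191776478532 = 11403802641894 → 194677132396777/11403802641894
APPEND 38: p_12 = 38·194677132396777 + 10633514930568 = 7408364546008094, q_12 = 38·11403802641894 + 622890342409 = 433967390734381 → 7408364546008094/433967390734381
APPEND 41: p_13 = 41·7408364546008094 + 194677132396777 = 303937623518728631, q_13 = 41·433967390734381 + 11403802641894 = 17804066822751515 → 303937623518728631/17804066822751515
APPEND 22: p_14 = 22·303937623518728631 + 7408364546008094 = 6694036081958037976, q_14 = 22·17804066822751515 + 433967390734381 = 392123437491267711 → 6694036081958037976/392123437491267711
APPEND 19: p_15 = 19·6694036081958037976 + 303937623518728631 = 127490623180721450175, q_15 = 19·392123437491267711 + 17804066822751515 = 7468149379156838024 → 127490623180721450175/7468149379156838024
APPEND 34: p_16 = 34·127490623180721450175 + 6694036081958037976 = 4341375224226487343926, q_16 = 34·7468149379156838024 + 392123437491267711 = 254309202328823760527 → 4341375224226487343926/254309202328823760527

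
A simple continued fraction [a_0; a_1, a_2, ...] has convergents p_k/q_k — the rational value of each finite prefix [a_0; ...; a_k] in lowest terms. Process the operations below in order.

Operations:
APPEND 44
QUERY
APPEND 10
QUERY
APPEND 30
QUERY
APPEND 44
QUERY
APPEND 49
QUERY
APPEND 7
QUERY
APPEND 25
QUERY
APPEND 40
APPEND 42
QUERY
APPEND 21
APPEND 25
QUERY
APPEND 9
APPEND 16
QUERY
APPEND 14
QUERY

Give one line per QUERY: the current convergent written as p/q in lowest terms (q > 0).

APPEND 44: p_0 = 44·1 + 0 = 44, q_0 = 44·0 + 1 = 1 → 44/1
APPEND 10: p_1 = 10·44 + 1 = 441, q_1 = 10·1 + 0 = 10 → 441/10
APPEND 30: p_2 = 30·441 + 44 = 13274, q_2 = 30·10 + 1 = 301 → 13274/301
APPEND 44: p_3 = 44·13274 + 441 = 584497, q_3 = 44·301 + 10 = 13254 → 584497/13254
APPEND 49: p_4 = 49·584497 + 13274 = 28653627, q_4 = 49·13254 + 301 = 649747 → 28653627/649747
APPEND 7: p_5 = 7·28653627 + 584497 = 201159886, q_5 = 7·649747 + 13254 = 4561483 → 201159886/4561483
APPEND 25: p_6 = 25·201159886 + 28653627 = 5057650777, q_6 = 25·4561483 + 649747 = 114686822 → 5057650777/114686822
APPEND 40: p_7 = 40·5057650777 + 201159886 = 202507190966, q_7 = 40·114686822 + 4561483 = 4592034363 → 202507190966/4592034363
APPEND 42: p_8 = 42·202507190966 + 5057650777 = 8510359671349, q_8 = 42·4592034363 + 114686822 = 192980130068 → 8510359671349/192980130068
APPEND 21: p_9 = 21·8510359671349 + 202507190966 = 178920060289295, q_9 = 21·192980130068 + 4592034363 = 4057174765791 → 178920060289295/4057174765791
APPEND 25: p_10 = 25·178920060289295 + 8510359671349 = 4481511866903724, q_10 = 25·4057174765791 + 192980130068 = 101622349274843 → 4481511866903724/101622349274843
APPEND 9: p_11 = 9·4481511866903724 + 178920060289295 = 40512526862422811, q_11 = 9·101622349274843 + 4057174765791 = 918658318239378 → 40512526862422811/918658318239378
APPEND 16: p_12 = 16·40512526862422811 + 4481511866903724 = 652681941665668700, q_12 = 16·918658318239378 + 101622349274843 = 14800155441104891 → 652681941665668700/14800155441104891
APPEND 14: p_13 = 14·652681941665668700 + 40512526862422811 = 9178059710181784611, q_13 = 14·14800155441104891 + 918658318239378 = 208120834493707852 → 9178059710181784611/208120834493707852

44/1
441/10
13274/301
584497/13254
28653627/649747
201159886/4561483
5057650777/114686822
8510359671349/192980130068
4481511866903724/101622349274843
652681941665668700/14800155441104891
9178059710181784611/208120834493707852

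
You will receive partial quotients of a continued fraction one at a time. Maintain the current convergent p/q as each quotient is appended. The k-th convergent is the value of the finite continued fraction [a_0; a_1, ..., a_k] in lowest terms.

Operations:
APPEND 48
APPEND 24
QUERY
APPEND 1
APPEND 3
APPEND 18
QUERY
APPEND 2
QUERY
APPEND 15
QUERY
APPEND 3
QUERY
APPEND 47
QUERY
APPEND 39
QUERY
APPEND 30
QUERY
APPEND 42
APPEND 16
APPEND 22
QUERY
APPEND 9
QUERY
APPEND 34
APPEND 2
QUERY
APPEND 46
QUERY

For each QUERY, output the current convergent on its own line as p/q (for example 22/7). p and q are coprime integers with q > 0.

APPEND 48: p_0 = 48·1 + 0 = 48, q_0 = 48·0 + 1 = 1 → 48/1
APPEND 24: p_1 = 24·48 + 1 = 1153, q_1 = 24·1 + 0 = 24 → 1153/24
APPEND 1: p_2 = 1·1153 + 48 = 1201, q_2 = 1·24 + 1 = 25 → 1201/25
APPEND 3: p_3 = 3·1201 + 1153 = 4756, q_3 = 3·25 + 24 = 99 → 4756/99
APPEND 18: p_4 = 18·4756 + 1201 = 86809, q_4 = 18·99 + 25 = 1807 → 86809/1807
APPEND 2: p_5 = 2·86809 + 4756 = 178374, q_5 = 2·1807 + 99 = 3713 → 178374/3713
APPEND 15: p_6 = 15·178374 + 86809 = 2762419, q_6 = 15·3713 + 1807 = 57502 → 2762419/57502
APPEND 3: p_7 = 3·2762419 + 178374 = 8465631, q_7 = 3·57502 + 3713 = 176219 → 8465631/176219
APPEND 47: p_8 = 47·8465631 + 2762419 = 400647076, q_8 = 47·176219 + 57502 = 8339795 → 400647076/8339795
APPEND 39: p_9 = 39·400647076 + 8465631 = 15633701595, q_9 = 39·8339795 + 176219 = 325428224 → 15633701595/325428224
APPEND 30: p_10 = 30·15633701595 + 400647076 = 469411694926, q_10 = 30·325428224 + 8339795 = 9771186515 → 469411694926/9771186515
APPEND 42: p_11 = 42·469411694926 + 15633701595 = 19730924888487, q_11 = 42·9771186515 + 325428224 = 410715261854 → 19730924888487/410715261854
APPEND 16: p_12 = 16·19730924888487 + 469411694926 = 316164209910718, q_12 = 16·410715261854 + 9771186515 = 6581215376179 → 316164209910718/6581215376179
APPEND 22: p_13 = 22·316164209910718 + 19730924888487 = 6975343542924283, q_13 = 22·6581215376179 + 410715261854 = 145197453537792 → 6975343542924283/145197453537792
APPEND 9: p_14 = 9·6975343542924283 + 316164209910718 = 63094256096229265, q_14 = 9·145197453537792 + 6581215376179 = 1313358297216307 → 63094256096229265/1313358297216307
APPEND 34: p_15 = 34·63094256096229265 + 6975343542924283 = 2152180050814719293, q_15 = 34·1313358297216307 + 145197453537792 = 44799379558892230 → 2152180050814719293/44799379558892230
APPEND 2: p_16 = 2·2152180050814719293 + 63094256096229265 = 4367454357725667851, q_16 = 2·44799379558892230 + 1313358297216307 = 90912117415000767 → 4367454357725667851/90912117415000767
APPEND 46: p_17 = 46·4367454357725667851 + 2152180050814719293 = 203055080506195440439, q_17 = 46·90912117415000767 + 44799379558892230 = 4226756780648927512 → 203055080506195440439/4226756780648927512

1153/24
86809/1807
178374/3713
2762419/57502
8465631/176219
400647076/8339795
15633701595/325428224
469411694926/9771186515
6975343542924283/145197453537792
63094256096229265/1313358297216307
4367454357725667851/90912117415000767
203055080506195440439/4226756780648927512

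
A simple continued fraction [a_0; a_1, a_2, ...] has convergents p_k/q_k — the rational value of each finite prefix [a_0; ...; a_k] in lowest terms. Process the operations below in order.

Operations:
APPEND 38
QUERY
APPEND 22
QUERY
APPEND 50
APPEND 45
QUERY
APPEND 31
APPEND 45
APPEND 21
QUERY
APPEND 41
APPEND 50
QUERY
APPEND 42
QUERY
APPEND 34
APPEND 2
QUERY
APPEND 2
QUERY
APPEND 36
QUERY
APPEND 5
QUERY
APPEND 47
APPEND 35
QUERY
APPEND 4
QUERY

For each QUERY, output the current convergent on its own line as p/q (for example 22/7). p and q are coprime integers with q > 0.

38/1
837/22
1885797/49567
55382110607/1455684295
113720431733557/2989070742895
4778531433801853/125600723502762
329946109795794971/8672428063176368
822476008772586501/21618269796189539
29939082425608909007/786930140725999772
150517888136817131536/3956268973426188399
248800311758097310323501/6539561285184916096774
1002305526857245255385203/26344976712631421241621

APPEND 38: p_0 = 38·1 + 0 = 38, q_0 = 38·0 + 1 = 1 → 38/1
APPEND 22: p_1 = 22·38 + 1 = 837, q_1 = 22·1 + 0 = 22 → 837/22
APPEND 50: p_2 = 50·837 + 38 = 41888, q_2 = 50·22 + 1 = 1101 → 41888/1101
APPEND 45: p_3 = 45·41888 + 837 = 1885797, q_3 = 45·1101 + 22 = 49567 → 1885797/49567
APPEND 31: p_4 = 31·1885797 + 41888 = 58501595, q_4 = 31·49567 + 1101 = 1537678 → 58501595/1537678
APPEND 45: p_5 = 45·58501595 + 1885797 = 2634457572, q_5 = 45·1537678 + 49567 = 69245077 → 2634457572/69245077
APPEND 21: p_6 = 21·2634457572 + 58501595 = 55382110607, q_6 = 21·69245077 + 1537678 = 1455684295 → 55382110607/1455684295
APPEND 41: p_7 = 41·55382110607 + 2634457572 = 2273300992459, q_7 = 41·1455684295 + 69245077 = 59752301172 → 2273300992459/59752301172
APPEND 50: p_8 = 50·2273300992459 + 55382110607 = 113720431733557, q_8 = 50·59752301172 + 1455684295 = 2989070742895 → 113720431733557/2989070742895
APPEND 42: p_9 = 42·113720431733557 + 2273300992459 = 4778531433801853, q_9 = 42·2989070742895 + 59752301172 = 125600723502762 → 4778531433801853/125600723502762
APPEND 34: p_10 = 34·4778531433801853 + 113720431733557 = 162583789180996559, q_10 = 34·125600723502762 + 2989070742895 = 4273413669836803 → 162583789180996559/4273413669836803
APPEND 2: p_11 = 2·162583789180996559 + 4778531433801853 = 329946109795794971, q_11 = 2·4273413669836803 + 125600723502762 = 8672428063176368 → 329946109795794971/8672428063176368
APPEND 2: p_12 = 2·329946109795794971 + 162583789180996559 = 822476008772586501, q_12 = 2·8672428063176368 + 4273413669836803 = 21618269796189539 → 822476008772586501/21618269796189539
APPEND 36: p_13 = 36·822476008772586501 + 329946109795794971 = 29939082425608909007, q_13 = 36·21618269796189539 + 8672428063176368 = 786930140725999772 → 29939082425608909007/786930140725999772
APPEND 5: p_14 = 5·29939082425608909007 + 822476008772586501 = 150517888136817131536, q_14 = 5·786930140725999772 + 21618269796189539 = 3956268973426188399 → 150517888136817131536/3956268973426188399
APPEND 47: p_15 = 47·150517888136817131536 + 29939082425608909007 = 7104279824856014091199, q_15 = 47·3956268973426188399 + 786930140725999772 = 186731571891756854525 → 7104279824856014091199/186731571891756854525
APPEND 35: p_16 = 35·7104279824856014091199 + 150517888136817131536 = 248800311758097310323501, q_16 = 35·186731571891756854525 + 3956268973426188399 = 6539561285184916096774 → 248800311758097310323501/6539561285184916096774
APPEND 4: p_17 = 4·248800311758097310323501 + 7104279824856014091199 = 1002305526857245255385203, q_17 = 4·6539561285184916096774 + 186731571891756854525 = 26344976712631421241621 → 1002305526857245255385203/26344976712631421241621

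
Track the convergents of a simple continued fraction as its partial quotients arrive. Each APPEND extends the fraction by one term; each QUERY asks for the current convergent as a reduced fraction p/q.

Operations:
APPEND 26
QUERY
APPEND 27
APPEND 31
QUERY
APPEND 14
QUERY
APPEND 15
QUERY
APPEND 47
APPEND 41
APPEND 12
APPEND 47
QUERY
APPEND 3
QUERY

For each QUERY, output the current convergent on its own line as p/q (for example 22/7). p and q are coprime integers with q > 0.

26/1
21819/838
306169/11759
4614354/177223
5043808002094/193716993875
15238549516381/585265339621

APPEND 26: p_0 = 26·1 + 0 = 26, q_0 = 26·0 + 1 = 1 → 26/1
APPEND 27: p_1 = 27·26 + 1 = 703, q_1 = 27·1 + 0 = 27 → 703/27
APPEND 31: p_2 = 31·703 + 26 = 21819, q_2 = 31·27 + 1 = 838 → 21819/838
APPEND 14: p_3 = 14·21819 + 703 = 306169, q_3 = 14·838 + 27 = 11759 → 306169/11759
APPEND 15: p_4 = 15·306169 + 21819 = 4614354, q_4 = 15·11759 + 838 = 177223 → 4614354/177223
APPEND 47: p_5 = 47·4614354 + 306169 = 217180807, q_5 = 47·177223 + 11759 = 8341240 → 217180807/8341240
APPEND 41: p_6 = 41·217180807 + 4614354 = 8909027441, q_6 = 41·8341240 + 177223 = 342168063 → 8909027441/342168063
APPEND 12: p_7 = 12·8909027441 + 217180807 = 107125510099, q_7 = 12·342168063 + 8341240 = 4114357996 → 107125510099/4114357996
APPEND 47: p_8 = 47·107125510099 + 8909027441 = 5043808002094, q_8 = 47·4114357996 + 342168063 = 193716993875 → 5043808002094/193716993875
APPEND 3: p_9 = 3·5043808002094 + 107125510099 = 15238549516381, q_9 = 3·193716993875 + 4114357996 = 585265339621 → 15238549516381/585265339621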